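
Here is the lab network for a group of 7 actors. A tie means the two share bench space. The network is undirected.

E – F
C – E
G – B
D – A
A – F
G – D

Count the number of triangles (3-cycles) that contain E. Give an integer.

0

E's neighbors are C and F, but none of them are tied to each other, so no triangle contains E.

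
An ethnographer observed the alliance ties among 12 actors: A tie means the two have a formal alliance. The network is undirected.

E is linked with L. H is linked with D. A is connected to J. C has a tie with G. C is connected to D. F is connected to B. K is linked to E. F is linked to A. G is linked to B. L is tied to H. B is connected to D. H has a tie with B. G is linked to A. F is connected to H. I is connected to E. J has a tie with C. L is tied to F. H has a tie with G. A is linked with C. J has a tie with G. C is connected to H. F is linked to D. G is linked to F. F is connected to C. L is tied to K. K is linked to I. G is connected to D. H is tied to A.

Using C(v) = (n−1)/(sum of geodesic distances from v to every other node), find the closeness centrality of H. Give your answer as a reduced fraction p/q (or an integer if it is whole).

Distances from H: A:1, B:1, C:1, D:1, E:2, F:1, G:1, I:3, J:2, K:2, L:1. Sum = 16.
n = 12, so closeness = 11/16.

11/16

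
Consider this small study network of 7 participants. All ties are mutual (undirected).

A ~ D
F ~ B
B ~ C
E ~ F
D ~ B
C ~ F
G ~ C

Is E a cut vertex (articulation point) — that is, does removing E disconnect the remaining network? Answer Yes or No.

Even without E, every remaining node can still reach every other (the residual graph is connected), so E is not a cut vertex.

No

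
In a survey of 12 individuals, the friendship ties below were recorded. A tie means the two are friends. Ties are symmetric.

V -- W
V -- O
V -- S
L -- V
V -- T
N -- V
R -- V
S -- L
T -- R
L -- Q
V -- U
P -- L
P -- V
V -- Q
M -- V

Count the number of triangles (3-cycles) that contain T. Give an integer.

T's neighbors: R and V.
Neighbor pairs that are themselves tied: T–R–V. Each forms one triangle with T, for 1 in total.

1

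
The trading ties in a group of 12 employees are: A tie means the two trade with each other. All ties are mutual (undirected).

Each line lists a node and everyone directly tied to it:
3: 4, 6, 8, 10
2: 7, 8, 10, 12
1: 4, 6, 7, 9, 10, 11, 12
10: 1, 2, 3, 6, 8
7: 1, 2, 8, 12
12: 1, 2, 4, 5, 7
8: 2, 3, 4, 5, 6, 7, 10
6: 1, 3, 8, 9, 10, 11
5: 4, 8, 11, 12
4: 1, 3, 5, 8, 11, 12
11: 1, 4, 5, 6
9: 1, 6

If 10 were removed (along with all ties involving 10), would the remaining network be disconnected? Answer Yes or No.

No

Even without 10, every remaining node can still reach every other (the residual graph is connected), so 10 is not a cut vertex.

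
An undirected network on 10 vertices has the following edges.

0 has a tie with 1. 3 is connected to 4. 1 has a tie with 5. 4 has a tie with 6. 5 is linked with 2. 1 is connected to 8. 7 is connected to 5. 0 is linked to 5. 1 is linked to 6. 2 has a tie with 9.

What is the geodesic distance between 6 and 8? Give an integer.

2

One shortest route is 6 – 1 – 8, which uses 2 edges, and 6 and 8 are not directly tied, so nothing shorter exists. So d(6,8) = 2.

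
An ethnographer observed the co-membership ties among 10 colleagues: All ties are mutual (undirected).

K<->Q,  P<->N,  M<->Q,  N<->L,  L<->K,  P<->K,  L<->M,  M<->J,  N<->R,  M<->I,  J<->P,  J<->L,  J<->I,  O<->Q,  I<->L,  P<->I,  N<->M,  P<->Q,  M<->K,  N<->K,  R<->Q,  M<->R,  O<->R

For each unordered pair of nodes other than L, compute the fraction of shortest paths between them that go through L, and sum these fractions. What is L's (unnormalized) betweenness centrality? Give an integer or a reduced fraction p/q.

Pairs whose geodesics pass through L — N–J: 1/3; N–I: 1/3; J–K: 1/3; K–I: 1/3.
All other pairs contribute 0.
Summing the contributions gives betweenness(L) = 4/3.

4/3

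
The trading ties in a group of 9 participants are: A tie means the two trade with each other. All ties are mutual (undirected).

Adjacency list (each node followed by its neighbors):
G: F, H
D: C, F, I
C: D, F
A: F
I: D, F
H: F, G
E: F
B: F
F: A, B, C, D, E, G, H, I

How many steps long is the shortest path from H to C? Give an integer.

2

One shortest route is H – F – C, which uses 2 edges, and H and C are not directly tied, so nothing shorter exists. So d(H,C) = 2.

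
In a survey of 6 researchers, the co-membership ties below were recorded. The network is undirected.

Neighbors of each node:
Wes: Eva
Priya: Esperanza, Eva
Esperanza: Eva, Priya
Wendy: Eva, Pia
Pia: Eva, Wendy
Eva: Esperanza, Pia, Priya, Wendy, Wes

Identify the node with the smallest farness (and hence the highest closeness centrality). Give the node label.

Eva

Farness (sum of distances to all others) for each node — Esperanza:8, Eva:5, Pia:8, Priya:8, Wendy:8, Wes:9.
The smallest farness is 5, for Eva, so Eva has the highest closeness.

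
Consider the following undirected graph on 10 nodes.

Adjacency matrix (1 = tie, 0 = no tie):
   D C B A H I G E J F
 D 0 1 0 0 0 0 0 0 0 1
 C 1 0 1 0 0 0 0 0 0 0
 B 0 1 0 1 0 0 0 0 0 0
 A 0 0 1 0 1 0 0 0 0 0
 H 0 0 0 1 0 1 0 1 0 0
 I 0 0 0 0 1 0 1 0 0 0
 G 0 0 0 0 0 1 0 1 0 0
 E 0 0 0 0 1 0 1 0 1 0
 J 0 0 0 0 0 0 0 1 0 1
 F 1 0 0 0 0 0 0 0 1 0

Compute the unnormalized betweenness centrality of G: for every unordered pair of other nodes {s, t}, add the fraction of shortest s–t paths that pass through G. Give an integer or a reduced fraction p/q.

11/6

Pairs whose geodesics pass through G — D–I: 1/3; I–E: 1/2; I–J: 1/2; I–F: 1/2.
All other pairs contribute 0.
Summing the contributions gives betweenness(G) = 11/6.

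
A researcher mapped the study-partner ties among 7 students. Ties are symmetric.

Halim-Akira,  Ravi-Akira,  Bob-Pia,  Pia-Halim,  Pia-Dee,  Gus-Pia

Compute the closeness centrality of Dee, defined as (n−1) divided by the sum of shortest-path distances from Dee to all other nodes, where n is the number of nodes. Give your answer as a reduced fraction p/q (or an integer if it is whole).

Distances from Dee: Akira:3, Bob:2, Gus:2, Halim:2, Pia:1, Ravi:4. Sum = 14.
n = 7, so closeness = 6/14 = 3/7.

3/7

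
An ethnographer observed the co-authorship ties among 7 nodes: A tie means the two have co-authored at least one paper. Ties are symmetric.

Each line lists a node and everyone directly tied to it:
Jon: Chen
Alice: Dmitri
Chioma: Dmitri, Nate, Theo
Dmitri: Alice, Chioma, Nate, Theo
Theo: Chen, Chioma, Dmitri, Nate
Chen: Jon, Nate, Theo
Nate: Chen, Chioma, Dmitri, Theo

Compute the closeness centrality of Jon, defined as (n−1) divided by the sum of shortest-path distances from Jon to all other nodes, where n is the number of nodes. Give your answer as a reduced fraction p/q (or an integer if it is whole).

2/5

Distances from Jon: Alice:4, Chen:1, Chioma:3, Dmitri:3, Nate:2, Theo:2. Sum = 15.
n = 7, so closeness = 6/15 = 2/5.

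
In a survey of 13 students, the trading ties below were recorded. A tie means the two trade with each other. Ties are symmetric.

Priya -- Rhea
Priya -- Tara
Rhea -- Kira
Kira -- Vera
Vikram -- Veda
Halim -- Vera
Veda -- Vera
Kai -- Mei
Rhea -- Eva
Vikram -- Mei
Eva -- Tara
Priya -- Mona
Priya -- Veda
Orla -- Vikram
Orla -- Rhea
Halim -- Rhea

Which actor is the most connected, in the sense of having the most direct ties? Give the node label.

Degrees — Eva:2, Halim:2, Kai:1, Kira:2, Mei:2, Mona:1, Orla:2, Priya:4, Rhea:5, Tara:2, Veda:3, Vera:3, Vikram:3.
The maximum is 5, attained only by Rhea.

Rhea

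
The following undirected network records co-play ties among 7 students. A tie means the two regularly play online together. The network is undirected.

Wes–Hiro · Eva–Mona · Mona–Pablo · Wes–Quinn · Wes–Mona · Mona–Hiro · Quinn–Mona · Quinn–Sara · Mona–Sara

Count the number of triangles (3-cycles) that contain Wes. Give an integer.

Wes's neighbors: Hiro, Mona, and Quinn.
Neighbor pairs that are themselves tied: Wes–Hiro–Mona; Wes–Mona–Quinn. Each forms one triangle with Wes, for 2 in total.

2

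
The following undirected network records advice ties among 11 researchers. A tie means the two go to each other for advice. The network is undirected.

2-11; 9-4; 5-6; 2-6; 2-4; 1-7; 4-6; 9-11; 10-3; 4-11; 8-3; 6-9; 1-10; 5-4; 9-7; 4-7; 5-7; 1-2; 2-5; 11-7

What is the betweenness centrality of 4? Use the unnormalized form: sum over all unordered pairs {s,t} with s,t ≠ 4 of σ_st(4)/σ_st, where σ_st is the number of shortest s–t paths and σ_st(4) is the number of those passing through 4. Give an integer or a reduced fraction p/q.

Pairs whose geodesics pass through 4 — 5–9: 1/3; 5–11: 1/3; 9–2: 1/3; 2–7: 1/4; 11–6: 1/3; 7–6: 1/3.
All other pairs contribute 0.
Summing the contributions gives betweenness(4) = 23/12.

23/12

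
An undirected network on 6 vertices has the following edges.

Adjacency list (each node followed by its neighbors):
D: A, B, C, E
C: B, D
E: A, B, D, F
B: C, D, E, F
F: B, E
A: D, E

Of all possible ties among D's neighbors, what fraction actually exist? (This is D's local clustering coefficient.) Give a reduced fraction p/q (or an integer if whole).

1/2

D's neighbors: A, B, C, and E (k = 4).
Possible neighbor pairs: C(4,2) = 6. Edges among them: A–E, B–C, B–E → e = 3.
Clustering(D) = 3/6 = 1/2.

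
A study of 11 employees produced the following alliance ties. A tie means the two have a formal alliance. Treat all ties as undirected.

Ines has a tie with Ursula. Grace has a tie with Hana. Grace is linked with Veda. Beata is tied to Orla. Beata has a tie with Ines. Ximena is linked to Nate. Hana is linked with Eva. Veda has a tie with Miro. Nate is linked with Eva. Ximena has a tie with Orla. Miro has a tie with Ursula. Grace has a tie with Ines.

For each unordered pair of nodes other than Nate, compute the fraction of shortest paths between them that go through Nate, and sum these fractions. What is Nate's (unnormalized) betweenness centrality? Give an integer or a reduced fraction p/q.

Pairs whose geodesics pass through Nate — Veda–Ximena: 1/2; Grace–Ximena: 1/2; Hana–Ximena: 1; Hana–Orla: 1/2; Eva–Ximena: 1; Eva–Orla: 1; Eva–Beata: 1/2.
All other pairs contribute 0.
Summing the contributions gives betweenness(Nate) = 5.

5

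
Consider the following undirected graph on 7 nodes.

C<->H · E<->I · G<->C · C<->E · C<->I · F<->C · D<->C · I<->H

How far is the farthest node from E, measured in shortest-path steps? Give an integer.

2

Distances from E: C:1, D:2, F:2, G:2, H:2, I:1.
The largest is 2 (to G, D, F, and H), so the eccentricity of E is 2.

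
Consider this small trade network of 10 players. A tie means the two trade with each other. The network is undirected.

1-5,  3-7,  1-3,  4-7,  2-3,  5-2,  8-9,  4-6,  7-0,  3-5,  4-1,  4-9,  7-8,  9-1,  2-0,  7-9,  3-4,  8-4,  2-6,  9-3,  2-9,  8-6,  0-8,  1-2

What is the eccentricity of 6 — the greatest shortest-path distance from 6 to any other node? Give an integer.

Distances from 6: 0:2, 1:2, 2:1, 3:2, 4:1, 5:2, 7:2, 8:1, 9:2.
The largest is 2 (to 7, 9, 3, 1, 0, and 5), so the eccentricity of 6 is 2.

2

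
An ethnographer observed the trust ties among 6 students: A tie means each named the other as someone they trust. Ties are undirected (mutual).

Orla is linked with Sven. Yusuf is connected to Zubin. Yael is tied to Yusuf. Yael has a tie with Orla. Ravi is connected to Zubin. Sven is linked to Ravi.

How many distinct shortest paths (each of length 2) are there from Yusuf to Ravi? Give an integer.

The shortest distance is 2, and the only length-2 path is Yusuf–Zubin–Ravi. So there is exactly 1 shortest path.

1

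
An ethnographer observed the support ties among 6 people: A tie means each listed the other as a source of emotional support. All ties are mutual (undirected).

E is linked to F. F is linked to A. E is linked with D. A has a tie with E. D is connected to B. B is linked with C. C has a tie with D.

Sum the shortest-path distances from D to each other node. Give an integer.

Distances from D: A:2, B:1, C:1, E:1, F:2.
Sum = 2 + 1 + 1 + 1 + 2 = 7.

7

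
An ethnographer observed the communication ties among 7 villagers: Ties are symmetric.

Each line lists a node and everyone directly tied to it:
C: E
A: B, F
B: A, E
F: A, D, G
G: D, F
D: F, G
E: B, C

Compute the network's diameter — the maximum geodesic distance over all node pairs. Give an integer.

Eccentricity of each node (its greatest distance to any other): A:3, B:3, C:5, D:5, E:4, F:4, G:5.
The maximum eccentricity is 5, realized for instance by the pair C–D via C – E – B – A – F – D. So the diameter is 5.

5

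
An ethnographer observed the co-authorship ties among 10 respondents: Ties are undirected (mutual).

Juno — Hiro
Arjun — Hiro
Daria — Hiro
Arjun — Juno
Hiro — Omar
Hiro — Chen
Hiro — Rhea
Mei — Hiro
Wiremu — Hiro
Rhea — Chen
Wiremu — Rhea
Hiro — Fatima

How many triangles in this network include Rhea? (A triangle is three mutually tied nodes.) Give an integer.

Rhea's neighbors: Chen, Hiro, and Wiremu.
Neighbor pairs that are themselves tied: Rhea–Chen–Hiro; Rhea–Hiro–Wiremu. Each forms one triangle with Rhea, for 2 in total.

2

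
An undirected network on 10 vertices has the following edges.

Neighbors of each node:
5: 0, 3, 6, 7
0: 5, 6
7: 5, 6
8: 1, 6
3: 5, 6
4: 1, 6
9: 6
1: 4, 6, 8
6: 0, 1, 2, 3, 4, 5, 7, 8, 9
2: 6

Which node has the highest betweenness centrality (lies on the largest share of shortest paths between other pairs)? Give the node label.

6

Unnormalized betweenness of each node: 0:0, 1:1/2, 2:0, 3:0, 4:0, 5:3/2, 6:29, 7:0, 8:0, 9:0.
6 has the largest value, 29, making it the main broker — the node through which the most shortest paths run.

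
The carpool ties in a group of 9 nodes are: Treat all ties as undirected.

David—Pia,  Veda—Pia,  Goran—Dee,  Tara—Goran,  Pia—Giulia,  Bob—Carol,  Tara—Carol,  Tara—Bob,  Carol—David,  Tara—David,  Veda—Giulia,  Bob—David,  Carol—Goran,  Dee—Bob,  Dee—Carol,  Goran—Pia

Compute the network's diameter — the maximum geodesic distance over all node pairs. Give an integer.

Eccentricity of each node (its greatest distance to any other): Bob:3, Carol:3, David:2, Dee:3, Giulia:3, Goran:2, Pia:2, Tara:3, Veda:3.
The maximum eccentricity is 3, realized for instance by the pair Giulia–Tara via Giulia – Pia – Goran – Tara. So the diameter is 3.

3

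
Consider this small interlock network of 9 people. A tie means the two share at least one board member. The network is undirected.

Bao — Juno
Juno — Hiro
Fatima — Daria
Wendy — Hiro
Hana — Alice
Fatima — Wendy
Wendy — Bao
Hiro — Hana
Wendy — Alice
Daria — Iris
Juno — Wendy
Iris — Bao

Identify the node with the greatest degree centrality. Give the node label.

Degrees — Alice:2, Bao:3, Daria:2, Fatima:2, Hana:2, Hiro:3, Iris:2, Juno:3, Wendy:5.
The maximum is 5, attained only by Wendy.

Wendy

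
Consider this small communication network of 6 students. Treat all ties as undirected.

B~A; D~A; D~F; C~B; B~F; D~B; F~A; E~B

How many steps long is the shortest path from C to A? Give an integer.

2

One shortest route is C – B – A, which uses 2 edges, and C and A are not directly tied, so nothing shorter exists. So d(C,A) = 2.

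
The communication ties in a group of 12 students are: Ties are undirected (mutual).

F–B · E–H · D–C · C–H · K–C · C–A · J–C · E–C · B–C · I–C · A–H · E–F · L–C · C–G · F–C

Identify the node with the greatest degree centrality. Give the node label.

Degrees — A:2, B:2, C:11, D:1, E:3, F:3, G:1, H:3, I:1, J:1, K:1, L:1.
The maximum is 11, attained only by C.

C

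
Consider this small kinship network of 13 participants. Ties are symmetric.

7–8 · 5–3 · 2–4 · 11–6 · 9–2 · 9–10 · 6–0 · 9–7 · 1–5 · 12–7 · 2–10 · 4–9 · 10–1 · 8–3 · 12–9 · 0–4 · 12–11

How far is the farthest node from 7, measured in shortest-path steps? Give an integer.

3

Distances from 7: 0:3, 1:3, 2:2, 3:2, 4:2, 5:3, 6:3, 8:1, 9:1, 10:2, 11:2, 12:1.
The largest is 3 (to 5, 0, 1, and 6), so the eccentricity of 7 is 3.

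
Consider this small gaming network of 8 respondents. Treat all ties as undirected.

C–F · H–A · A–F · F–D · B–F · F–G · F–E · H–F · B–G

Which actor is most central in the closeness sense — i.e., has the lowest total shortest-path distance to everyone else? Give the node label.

Farness (sum of distances to all others) for each node — A:12, B:12, C:13, D:13, E:13, F:7, G:12, H:12.
The smallest farness is 7, for F, so F has the highest closeness.

F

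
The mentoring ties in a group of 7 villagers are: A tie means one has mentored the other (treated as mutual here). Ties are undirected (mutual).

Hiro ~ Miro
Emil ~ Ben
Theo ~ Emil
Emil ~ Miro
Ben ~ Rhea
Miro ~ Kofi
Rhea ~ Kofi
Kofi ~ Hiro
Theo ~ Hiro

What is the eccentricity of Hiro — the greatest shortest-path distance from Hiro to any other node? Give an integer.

3

Distances from Hiro: Ben:3, Emil:2, Kofi:1, Miro:1, Rhea:2, Theo:1.
The largest is 3 (to Ben), so the eccentricity of Hiro is 3.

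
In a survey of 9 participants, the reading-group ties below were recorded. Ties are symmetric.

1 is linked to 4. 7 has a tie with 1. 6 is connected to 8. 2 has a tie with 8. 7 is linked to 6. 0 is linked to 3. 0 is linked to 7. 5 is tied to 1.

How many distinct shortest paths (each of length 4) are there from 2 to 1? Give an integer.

1

The shortest distance is 4, and the only length-4 path is 2–8–6–7–1. So there is exactly 1 shortest path.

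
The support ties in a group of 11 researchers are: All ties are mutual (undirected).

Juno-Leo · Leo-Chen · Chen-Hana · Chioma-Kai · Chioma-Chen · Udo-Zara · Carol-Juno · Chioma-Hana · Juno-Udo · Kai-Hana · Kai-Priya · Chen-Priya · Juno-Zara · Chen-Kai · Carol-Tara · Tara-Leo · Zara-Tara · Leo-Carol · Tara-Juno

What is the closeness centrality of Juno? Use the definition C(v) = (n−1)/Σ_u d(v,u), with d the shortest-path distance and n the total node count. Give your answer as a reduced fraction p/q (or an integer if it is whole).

10/19

Distances from Juno: Carol:1, Chen:2, Chioma:3, Hana:3, Kai:3, Leo:1, Priya:3, Tara:1, Udo:1, Zara:1. Sum = 19.
n = 11, so closeness = 10/19.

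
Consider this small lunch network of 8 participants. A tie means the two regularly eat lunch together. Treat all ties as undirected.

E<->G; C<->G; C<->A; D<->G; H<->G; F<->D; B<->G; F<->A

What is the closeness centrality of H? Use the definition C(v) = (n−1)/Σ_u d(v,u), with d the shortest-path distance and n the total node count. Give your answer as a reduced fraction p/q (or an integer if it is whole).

7/15

Distances from H: A:3, B:2, C:2, D:2, E:2, F:3, G:1. Sum = 15.
n = 8, so closeness = 7/15.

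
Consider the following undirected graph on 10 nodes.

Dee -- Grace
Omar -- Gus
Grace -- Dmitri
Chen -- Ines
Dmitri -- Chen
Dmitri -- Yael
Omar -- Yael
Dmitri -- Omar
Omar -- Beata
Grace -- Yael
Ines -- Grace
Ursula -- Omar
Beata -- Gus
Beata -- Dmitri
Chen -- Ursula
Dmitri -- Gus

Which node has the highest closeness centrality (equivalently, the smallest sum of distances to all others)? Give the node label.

Farness (sum of distances to all others) for each node — Beata:17, Chen:16, Dee:23, Dmitri:12, Grace:15, Gus:17, Ines:19, Omar:15, Ursula:19, Yael:15.
The smallest farness is 12, for Dmitri, so Dmitri has the highest closeness.

Dmitri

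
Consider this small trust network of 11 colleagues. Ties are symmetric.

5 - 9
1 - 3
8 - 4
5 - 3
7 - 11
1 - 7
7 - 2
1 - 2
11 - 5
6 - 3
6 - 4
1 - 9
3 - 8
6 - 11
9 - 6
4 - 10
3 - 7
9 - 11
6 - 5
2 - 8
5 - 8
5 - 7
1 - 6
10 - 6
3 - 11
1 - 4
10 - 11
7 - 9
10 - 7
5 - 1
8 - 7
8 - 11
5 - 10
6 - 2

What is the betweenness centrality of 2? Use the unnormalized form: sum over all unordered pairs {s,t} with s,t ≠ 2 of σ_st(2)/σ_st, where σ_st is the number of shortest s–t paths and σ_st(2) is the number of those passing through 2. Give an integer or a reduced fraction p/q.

Pairs whose geodesics pass through 2 — 6–8: 1/5; 6–7: 1/7; 8–1: 1/5.
All other pairs contribute 0.
Summing the contributions gives betweenness(2) = 19/35.

19/35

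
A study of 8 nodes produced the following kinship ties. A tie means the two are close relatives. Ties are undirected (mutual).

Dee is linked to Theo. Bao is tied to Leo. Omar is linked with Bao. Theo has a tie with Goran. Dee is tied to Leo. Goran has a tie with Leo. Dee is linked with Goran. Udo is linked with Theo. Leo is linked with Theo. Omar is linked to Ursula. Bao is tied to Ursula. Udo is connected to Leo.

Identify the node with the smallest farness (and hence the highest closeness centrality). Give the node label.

Farness (sum of distances to all others) for each node — Bao:11, Dee:13, Goran:13, Leo:9, Omar:16, Theo:12, Udo:14, Ursula:16.
The smallest farness is 9, for Leo, so Leo has the highest closeness.

Leo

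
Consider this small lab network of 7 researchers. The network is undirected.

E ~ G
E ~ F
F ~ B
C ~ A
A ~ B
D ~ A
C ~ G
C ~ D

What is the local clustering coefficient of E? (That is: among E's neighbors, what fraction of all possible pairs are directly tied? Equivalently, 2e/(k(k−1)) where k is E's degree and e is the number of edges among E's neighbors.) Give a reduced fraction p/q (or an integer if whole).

E's neighbors: F and G (k = 2).
Possible neighbor pairs: C(2,2) = 1. Edges among them: none → e = 0.
Clustering(E) = 0/1.

0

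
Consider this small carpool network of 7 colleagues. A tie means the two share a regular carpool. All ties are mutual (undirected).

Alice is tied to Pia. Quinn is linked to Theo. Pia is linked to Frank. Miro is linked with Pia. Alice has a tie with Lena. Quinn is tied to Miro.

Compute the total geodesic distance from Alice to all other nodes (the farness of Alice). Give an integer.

Distances from Alice: Frank:2, Lena:1, Miro:2, Pia:1, Quinn:3, Theo:4.
Sum = 2 + 1 + 2 + 1 + 3 + 4 = 13.

13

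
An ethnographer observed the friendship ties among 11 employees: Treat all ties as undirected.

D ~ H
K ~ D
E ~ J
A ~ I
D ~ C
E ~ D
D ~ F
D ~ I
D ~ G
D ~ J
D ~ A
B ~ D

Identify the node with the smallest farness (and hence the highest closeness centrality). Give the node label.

Farness (sum of distances to all others) for each node — A:18, B:19, C:19, D:10, E:18, F:19, G:19, H:19, I:18, J:18, K:19.
The smallest farness is 10, for D, so D has the highest closeness.

D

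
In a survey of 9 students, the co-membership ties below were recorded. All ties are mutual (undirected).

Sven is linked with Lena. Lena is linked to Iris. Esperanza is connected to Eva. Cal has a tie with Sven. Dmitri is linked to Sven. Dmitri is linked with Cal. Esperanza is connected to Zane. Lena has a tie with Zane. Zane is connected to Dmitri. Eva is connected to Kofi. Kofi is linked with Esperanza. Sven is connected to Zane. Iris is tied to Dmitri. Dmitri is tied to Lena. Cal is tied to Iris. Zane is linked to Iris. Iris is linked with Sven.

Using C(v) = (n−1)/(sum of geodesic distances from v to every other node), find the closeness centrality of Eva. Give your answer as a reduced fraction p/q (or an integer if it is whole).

2/5

Distances from Eva: Cal:4, Dmitri:3, Esperanza:1, Iris:3, Kofi:1, Lena:3, Sven:3, Zane:2. Sum = 20.
n = 9, so closeness = 8/20 = 2/5.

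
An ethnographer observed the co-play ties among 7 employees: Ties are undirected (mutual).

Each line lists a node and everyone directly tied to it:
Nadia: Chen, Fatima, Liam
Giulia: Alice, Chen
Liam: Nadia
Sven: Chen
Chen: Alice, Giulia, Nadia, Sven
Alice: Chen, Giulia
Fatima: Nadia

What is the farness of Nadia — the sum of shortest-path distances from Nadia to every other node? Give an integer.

Distances from Nadia: Alice:2, Chen:1, Fatima:1, Giulia:2, Liam:1, Sven:2.
Sum = 2 + 1 + 1 + 2 + 1 + 2 = 9.

9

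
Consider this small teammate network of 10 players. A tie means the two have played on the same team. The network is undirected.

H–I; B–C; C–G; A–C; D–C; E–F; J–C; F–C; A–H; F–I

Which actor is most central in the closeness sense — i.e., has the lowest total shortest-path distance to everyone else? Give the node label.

C

Farness (sum of distances to all others) for each node — A:17, B:20, C:12, D:20, E:23, F:15, G:20, H:21, I:20, J:20.
The smallest farness is 12, for C, so C has the highest closeness.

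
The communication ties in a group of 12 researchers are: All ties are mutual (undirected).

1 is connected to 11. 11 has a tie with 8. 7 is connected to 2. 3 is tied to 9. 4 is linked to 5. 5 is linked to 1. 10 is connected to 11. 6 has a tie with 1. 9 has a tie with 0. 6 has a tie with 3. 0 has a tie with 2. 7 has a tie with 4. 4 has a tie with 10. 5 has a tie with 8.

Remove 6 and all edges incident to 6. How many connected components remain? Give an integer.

1

6's neighbors (1 and 3) remain reachable from one another through other ties, so the rest of the network stays in one piece.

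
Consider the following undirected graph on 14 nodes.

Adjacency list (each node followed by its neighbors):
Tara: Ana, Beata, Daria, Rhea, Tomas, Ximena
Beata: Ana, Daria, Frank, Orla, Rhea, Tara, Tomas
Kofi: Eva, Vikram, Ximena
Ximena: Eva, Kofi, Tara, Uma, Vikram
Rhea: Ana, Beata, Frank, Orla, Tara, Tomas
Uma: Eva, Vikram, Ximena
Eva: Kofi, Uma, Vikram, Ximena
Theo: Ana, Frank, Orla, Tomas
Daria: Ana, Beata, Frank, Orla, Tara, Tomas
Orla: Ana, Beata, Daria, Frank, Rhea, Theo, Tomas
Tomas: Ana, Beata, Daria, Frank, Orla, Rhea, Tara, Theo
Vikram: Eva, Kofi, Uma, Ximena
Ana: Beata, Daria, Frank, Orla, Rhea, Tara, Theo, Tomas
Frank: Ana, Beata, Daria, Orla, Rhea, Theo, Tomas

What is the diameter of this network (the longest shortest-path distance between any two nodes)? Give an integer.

Eccentricity of each node (its greatest distance to any other): Ana:3, Beata:3, Daria:3, Eva:4, Frank:4, Kofi:4, Orla:4, Rhea:3, Tara:2, Theo:4, Tomas:3, Uma:4, Vikram:4, Ximena:3.
The maximum eccentricity is 4, realized for instance by the pair Theo–Kofi via Theo – Tomas – Tara – Ximena – Kofi. So the diameter is 4.

4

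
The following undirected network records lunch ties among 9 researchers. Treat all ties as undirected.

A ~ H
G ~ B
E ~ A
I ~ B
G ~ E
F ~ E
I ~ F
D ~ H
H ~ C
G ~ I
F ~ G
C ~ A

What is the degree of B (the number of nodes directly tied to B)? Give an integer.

2

B is directly tied to G and I. That is 2 neighbors, so the degree of B is 2.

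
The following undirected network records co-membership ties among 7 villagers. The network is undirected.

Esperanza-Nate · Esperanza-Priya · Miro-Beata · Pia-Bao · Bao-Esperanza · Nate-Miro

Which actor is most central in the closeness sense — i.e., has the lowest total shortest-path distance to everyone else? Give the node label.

Esperanza

Farness (sum of distances to all others) for each node — Bao:13, Beata:19, Esperanza:10, Miro:14, Nate:11, Pia:18, Priya:15.
The smallest farness is 10, for Esperanza, so Esperanza has the highest closeness.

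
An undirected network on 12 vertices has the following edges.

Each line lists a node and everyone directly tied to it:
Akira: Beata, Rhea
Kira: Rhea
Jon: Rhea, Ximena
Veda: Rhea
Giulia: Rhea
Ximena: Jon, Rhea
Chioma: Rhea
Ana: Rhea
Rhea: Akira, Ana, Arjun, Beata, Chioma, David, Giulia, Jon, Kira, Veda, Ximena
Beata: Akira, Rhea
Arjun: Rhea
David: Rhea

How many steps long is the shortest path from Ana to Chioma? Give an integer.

One shortest route is Ana – Rhea – Chioma, which uses 2 edges, and Ana and Chioma are not directly tied, so nothing shorter exists. So d(Ana,Chioma) = 2.

2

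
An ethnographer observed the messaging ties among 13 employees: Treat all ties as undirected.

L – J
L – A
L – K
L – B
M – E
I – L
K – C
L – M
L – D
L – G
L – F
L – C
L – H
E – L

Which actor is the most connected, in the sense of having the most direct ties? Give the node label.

Degrees — A:1, B:1, C:2, D:1, E:2, F:1, G:1, H:1, I:1, J:1, K:2, L:12, M:2.
The maximum is 12, attained only by L.

L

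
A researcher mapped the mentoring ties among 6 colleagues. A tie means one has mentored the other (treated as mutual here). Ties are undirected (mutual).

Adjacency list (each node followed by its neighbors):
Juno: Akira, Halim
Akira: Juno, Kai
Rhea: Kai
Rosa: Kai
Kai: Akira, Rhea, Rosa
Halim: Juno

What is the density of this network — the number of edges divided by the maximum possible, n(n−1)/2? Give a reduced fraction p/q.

1/3

There are 5 edges and 6 nodes, so the maximum possible is C(6,2) = 15.
Density = 5/15 = 1/3.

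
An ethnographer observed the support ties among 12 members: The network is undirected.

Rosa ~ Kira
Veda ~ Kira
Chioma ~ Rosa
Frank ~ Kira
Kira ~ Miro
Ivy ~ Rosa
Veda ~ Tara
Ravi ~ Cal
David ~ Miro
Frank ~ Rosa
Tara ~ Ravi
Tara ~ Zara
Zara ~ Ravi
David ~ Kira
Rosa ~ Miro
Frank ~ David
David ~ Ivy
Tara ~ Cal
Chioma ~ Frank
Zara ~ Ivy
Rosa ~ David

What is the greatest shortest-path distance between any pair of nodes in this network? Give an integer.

5

Eccentricity of each node (its greatest distance to any other): Cal:5, Chioma:5, David:4, Frank:4, Ivy:3, Kira:3, Miro:4, Ravi:4, Rosa:4, Tara:4, Veda:3, Zara:3.
The maximum eccentricity is 5, realized for instance by the pair Chioma–Cal via Chioma – Rosa – Ivy – Zara – Ravi – Cal. So the diameter is 5.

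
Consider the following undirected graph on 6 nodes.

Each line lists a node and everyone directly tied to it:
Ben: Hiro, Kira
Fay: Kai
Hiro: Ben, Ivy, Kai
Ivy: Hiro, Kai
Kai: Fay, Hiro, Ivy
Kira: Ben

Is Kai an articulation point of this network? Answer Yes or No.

Removing Kai leaves {Ben, Hiro, Ivy, and Kira} with no path to {Fay}, so the network splits into 2 components. Kai is a cut vertex.

Yes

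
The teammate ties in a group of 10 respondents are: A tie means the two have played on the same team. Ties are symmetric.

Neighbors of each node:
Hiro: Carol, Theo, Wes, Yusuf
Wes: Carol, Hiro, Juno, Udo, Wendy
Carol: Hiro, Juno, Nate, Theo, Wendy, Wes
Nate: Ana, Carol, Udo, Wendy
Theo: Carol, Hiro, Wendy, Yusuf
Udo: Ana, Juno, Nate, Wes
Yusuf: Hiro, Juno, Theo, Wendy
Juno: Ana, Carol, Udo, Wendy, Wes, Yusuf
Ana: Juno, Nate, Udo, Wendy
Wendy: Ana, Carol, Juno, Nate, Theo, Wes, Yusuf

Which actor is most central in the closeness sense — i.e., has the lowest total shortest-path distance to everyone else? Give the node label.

Wendy

Farness (sum of distances to all others) for each node — Ana:15, Carol:12, Hiro:15, Juno:12, Nate:14, Theo:15, Udo:15, Wendy:11, Wes:13, Yusuf:14.
The smallest farness is 11, for Wendy, so Wendy has the highest closeness.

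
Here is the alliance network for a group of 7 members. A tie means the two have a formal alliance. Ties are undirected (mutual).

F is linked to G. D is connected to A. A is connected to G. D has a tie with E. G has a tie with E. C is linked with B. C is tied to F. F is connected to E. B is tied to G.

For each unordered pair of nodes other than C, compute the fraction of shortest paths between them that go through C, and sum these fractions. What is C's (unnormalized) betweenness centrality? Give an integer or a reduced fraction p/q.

Pairs whose geodesics pass through C — F–B: 1/2.
All other pairs contribute 0.
Summing the contributions gives betweenness(C) = 1/2.

1/2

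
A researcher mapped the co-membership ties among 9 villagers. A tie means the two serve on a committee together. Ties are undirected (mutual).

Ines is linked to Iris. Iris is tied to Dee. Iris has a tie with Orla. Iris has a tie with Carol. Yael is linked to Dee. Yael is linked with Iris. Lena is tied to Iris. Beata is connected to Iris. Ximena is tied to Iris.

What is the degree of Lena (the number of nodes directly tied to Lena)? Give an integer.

Lena is directly tied to Iris. That is 1 neighbor, so the degree of Lena is 1.

1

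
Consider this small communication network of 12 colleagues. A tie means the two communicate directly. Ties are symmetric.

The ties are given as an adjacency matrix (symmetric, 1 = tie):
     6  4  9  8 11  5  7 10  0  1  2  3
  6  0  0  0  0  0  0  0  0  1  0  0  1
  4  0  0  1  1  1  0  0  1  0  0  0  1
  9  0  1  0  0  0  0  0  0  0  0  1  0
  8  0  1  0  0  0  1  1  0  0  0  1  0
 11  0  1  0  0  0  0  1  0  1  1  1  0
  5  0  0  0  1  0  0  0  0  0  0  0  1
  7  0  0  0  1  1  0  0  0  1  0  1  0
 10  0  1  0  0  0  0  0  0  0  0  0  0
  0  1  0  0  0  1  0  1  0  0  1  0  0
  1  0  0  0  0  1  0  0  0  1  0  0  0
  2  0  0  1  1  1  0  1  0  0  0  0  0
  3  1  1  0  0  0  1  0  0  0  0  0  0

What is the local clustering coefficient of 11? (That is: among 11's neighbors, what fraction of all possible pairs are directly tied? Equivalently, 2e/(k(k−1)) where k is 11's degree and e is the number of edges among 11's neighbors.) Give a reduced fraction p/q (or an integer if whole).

3/10

11's neighbors: 0, 1, 2, 4, and 7 (k = 5).
Possible neighbor pairs: C(5,2) = 10. Edges among them: 0–1, 0–7, 2–7 → e = 3.
Clustering(11) = 3/10.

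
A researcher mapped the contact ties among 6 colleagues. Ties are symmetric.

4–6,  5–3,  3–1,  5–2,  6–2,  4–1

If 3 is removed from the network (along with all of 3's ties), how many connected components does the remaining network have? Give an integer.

1

3's neighbors (1 and 5) remain reachable from one another through other ties, so the rest of the network stays in one piece.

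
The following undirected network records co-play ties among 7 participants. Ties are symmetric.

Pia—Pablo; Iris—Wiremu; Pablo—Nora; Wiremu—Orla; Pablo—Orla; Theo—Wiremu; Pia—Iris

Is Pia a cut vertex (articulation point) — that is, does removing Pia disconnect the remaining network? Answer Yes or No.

No

Even without Pia, every remaining node can still reach every other (the residual graph is connected), so Pia is not a cut vertex.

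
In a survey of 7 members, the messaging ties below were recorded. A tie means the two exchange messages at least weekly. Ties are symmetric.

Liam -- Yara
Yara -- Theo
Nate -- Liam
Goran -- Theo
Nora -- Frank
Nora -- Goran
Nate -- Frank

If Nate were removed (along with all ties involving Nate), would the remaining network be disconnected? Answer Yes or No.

No

Even without Nate, every remaining node can still reach every other (the residual graph is connected), so Nate is not a cut vertex.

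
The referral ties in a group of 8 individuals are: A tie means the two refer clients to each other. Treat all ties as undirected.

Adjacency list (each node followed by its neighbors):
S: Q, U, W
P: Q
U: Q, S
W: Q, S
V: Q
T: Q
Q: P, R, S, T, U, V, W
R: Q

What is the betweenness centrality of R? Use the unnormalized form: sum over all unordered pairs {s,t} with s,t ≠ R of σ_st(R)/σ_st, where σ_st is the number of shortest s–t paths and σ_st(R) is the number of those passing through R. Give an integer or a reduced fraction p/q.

0

No shortest path between any pair of other nodes passes through R.
Summing the contributions gives betweenness(R) = 0.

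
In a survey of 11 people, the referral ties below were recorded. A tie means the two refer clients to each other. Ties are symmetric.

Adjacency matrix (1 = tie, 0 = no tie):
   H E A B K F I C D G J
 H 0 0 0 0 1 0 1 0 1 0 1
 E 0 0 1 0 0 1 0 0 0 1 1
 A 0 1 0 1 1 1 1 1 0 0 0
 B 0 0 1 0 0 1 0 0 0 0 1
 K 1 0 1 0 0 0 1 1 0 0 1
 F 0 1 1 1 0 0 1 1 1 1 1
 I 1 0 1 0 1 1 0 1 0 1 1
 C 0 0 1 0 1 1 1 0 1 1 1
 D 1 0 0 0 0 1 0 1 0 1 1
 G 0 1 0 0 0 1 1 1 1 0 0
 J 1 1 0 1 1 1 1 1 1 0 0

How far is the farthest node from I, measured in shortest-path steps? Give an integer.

2

Distances from I: A:1, B:2, C:1, D:2, E:2, F:1, G:1, H:1, J:1, K:1.
The largest is 2 (to D, E, and B), so the eccentricity of I is 2.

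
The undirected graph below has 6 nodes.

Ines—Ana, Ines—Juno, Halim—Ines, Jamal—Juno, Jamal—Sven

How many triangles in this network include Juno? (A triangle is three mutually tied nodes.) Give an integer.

Juno's neighbors are Ines and Jamal, but none of them are tied to each other, so no triangle contains Juno.

0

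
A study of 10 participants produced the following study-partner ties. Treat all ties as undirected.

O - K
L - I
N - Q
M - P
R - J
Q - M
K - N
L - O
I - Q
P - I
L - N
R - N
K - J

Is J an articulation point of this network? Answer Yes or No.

No

Even without J, every remaining node can still reach every other (the residual graph is connected), so J is not a cut vertex.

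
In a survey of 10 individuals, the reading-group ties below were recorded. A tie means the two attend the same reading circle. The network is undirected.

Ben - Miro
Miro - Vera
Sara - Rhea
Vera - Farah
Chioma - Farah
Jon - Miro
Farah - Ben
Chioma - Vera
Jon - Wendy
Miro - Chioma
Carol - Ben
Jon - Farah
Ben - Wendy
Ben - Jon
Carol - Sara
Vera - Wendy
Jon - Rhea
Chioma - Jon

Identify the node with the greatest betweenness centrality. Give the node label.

Unnormalized betweenness of each node: Ben:743/84, Carol:41/14, Chioma:25/28, Farah:89/42, Jon:937/84, Miro:89/42, Rhea:57/14, Sara:1, Vera:17/12, Wendy:61/42.
Jon has the largest value, 937/84, making it the main broker — the node through which the most shortest paths run.

Jon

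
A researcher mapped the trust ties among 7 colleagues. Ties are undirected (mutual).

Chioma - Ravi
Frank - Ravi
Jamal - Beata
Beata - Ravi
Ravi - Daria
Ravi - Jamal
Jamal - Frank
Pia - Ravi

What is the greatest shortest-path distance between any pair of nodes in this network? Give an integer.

2

Eccentricity of each node (its greatest distance to any other): Beata:2, Chioma:2, Daria:2, Frank:2, Jamal:2, Pia:2, Ravi:1.
The maximum eccentricity is 2, realized for instance by the pair Frank–Pia via Frank – Ravi – Pia. So the diameter is 2.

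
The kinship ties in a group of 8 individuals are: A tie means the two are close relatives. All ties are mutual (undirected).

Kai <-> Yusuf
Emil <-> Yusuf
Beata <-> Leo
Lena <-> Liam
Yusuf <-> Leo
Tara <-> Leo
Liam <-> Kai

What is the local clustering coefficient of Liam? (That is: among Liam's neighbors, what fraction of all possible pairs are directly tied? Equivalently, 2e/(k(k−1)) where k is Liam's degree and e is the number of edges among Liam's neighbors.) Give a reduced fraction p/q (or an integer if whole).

Liam's neighbors: Kai and Lena (k = 2).
Possible neighbor pairs: C(2,2) = 1. Edges among them: none → e = 0.
Clustering(Liam) = 0/1.

0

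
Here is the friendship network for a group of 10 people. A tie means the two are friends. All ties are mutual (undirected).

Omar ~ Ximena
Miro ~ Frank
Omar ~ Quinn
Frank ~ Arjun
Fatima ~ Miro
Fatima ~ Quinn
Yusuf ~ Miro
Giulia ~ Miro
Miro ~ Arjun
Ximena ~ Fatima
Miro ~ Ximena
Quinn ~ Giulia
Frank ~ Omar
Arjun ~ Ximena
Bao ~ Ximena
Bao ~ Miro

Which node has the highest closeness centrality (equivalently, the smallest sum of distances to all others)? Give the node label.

Miro

Farness (sum of distances to all others) for each node — Arjun:16, Bao:17, Fatima:15, Frank:15, Giulia:16, Miro:11, Omar:16, Quinn:18, Ximena:13, Yusuf:19.
The smallest farness is 11, for Miro, so Miro has the highest closeness.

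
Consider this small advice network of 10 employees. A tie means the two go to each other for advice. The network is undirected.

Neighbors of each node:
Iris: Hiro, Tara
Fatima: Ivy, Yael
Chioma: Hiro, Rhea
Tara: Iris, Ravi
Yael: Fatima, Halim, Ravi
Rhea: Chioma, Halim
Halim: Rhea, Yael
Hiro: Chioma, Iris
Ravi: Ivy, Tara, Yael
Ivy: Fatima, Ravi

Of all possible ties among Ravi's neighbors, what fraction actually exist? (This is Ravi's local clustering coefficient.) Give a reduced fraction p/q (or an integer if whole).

Ravi's neighbors: Ivy, Tara, and Yael (k = 3).
Possible neighbor pairs: C(3,2) = 3. Edges among them: none → e = 0.
Clustering(Ravi) = 0/3 = 0.

0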